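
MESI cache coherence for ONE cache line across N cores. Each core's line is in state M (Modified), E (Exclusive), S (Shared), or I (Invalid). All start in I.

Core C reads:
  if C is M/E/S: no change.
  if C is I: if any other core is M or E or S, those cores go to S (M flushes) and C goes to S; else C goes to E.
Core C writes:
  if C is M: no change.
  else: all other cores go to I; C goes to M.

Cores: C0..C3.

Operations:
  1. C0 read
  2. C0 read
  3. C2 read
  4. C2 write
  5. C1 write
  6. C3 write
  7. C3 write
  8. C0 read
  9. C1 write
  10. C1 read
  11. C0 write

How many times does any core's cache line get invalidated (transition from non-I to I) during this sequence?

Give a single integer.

Answer: 6

Derivation:
Op 1: C0 read [C0 read from I: no other sharers -> C0=E (exclusive)] -> [E,I,I,I] (invalidations this op: 0; running total: 0)
Op 2: C0 read [C0 read: already in E, no change] -> [E,I,I,I] (invalidations this op: 0; running total: 0)
Op 3: C2 read [C2 read from I: others=['C0=E'] -> C2=S, others downsized to S] -> [S,I,S,I] (invalidations this op: 0; running total: 0)
Op 4: C2 write [C2 write: invalidate ['C0=S'] -> C2=M] -> [I,I,M,I] (invalidations this op: 1; running total: 1)
Op 5: C1 write [C1 write: invalidate ['C2=M'] -> C1=M] -> [I,M,I,I] (invalidations this op: 1; running total: 2)
Op 6: C3 write [C3 write: invalidate ['C1=M'] -> C3=M] -> [I,I,I,M] (invalidations this op: 1; running total: 3)
Op 7: C3 write [C3 write: already M (modified), no change] -> [I,I,I,M] (invalidations this op: 0; running total: 3)
Op 8: C0 read [C0 read from I: others=['C3=M'] -> C0=S, others downsized to S] -> [S,I,I,S] (invalidations this op: 0; running total: 3)
Op 9: C1 write [C1 write: invalidate ['C0=S', 'C3=S'] -> C1=M] -> [I,M,I,I] (invalidations this op: 2; running total: 5)
Op 10: C1 read [C1 read: already in M, no change] -> [I,M,I,I] (invalidations this op: 0; running total: 5)
Op 11: C0 write [C0 write: invalidate ['C1=M'] -> C0=M] -> [M,I,I,I] (invalidations this op: 1; running total: 6)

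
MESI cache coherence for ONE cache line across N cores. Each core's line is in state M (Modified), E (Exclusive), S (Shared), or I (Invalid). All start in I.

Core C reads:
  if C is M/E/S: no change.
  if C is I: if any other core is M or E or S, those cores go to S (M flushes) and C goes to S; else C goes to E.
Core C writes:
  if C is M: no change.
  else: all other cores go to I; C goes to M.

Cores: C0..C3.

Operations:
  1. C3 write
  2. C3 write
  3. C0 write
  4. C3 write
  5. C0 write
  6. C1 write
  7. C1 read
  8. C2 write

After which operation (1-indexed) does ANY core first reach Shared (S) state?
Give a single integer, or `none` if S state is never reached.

Answer: none

Derivation:
Op 1: C3 write [C3 write: invalidate none -> C3=M] -> [I,I,I,M]
Op 2: C3 write [C3 write: already M (modified), no change] -> [I,I,I,M]
Op 3: C0 write [C0 write: invalidate ['C3=M'] -> C0=M] -> [M,I,I,I]
Op 4: C3 write [C3 write: invalidate ['C0=M'] -> C3=M] -> [I,I,I,M]
Op 5: C0 write [C0 write: invalidate ['C3=M'] -> C0=M] -> [M,I,I,I]
Op 6: C1 write [C1 write: invalidate ['C0=M'] -> C1=M] -> [I,M,I,I]
Op 7: C1 read [C1 read: already in M, no change] -> [I,M,I,I]
Op 8: C2 write [C2 write: invalidate ['C1=M'] -> C2=M] -> [I,I,M,I]
S state never reached in this sequence.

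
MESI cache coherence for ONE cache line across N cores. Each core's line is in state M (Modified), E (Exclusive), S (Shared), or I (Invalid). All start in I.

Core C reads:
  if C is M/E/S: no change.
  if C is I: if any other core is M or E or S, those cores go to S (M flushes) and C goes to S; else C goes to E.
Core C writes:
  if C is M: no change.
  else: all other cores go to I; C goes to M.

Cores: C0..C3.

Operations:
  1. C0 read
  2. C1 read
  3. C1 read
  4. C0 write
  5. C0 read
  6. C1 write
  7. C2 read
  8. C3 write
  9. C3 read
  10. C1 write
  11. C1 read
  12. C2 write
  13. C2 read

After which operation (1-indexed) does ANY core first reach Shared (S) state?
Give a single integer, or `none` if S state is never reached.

Answer: 2

Derivation:
Op 1: C0 read [C0 read from I: no other sharers -> C0=E (exclusive)] -> [E,I,I,I]
Op 2: C1 read [C1 read from I: others=['C0=E'] -> C1=S, others downsized to S] -> [S,S,I,I]
  -> First S state at op 2; remaining ops need not be traced.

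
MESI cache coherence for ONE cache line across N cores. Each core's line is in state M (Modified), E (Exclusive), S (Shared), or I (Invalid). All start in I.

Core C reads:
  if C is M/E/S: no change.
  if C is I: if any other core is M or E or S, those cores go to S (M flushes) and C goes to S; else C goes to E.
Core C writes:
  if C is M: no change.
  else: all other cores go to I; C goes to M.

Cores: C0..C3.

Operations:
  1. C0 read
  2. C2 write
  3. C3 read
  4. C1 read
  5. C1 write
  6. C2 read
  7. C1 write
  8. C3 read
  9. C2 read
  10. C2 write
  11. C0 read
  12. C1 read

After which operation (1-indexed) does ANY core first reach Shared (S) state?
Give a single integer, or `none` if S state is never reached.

Op 1: C0 read [C0 read from I: no other sharers -> C0=E (exclusive)] -> [E,I,I,I]
Op 2: C2 write [C2 write: invalidate ['C0=E'] -> C2=M] -> [I,I,M,I]
Op 3: C3 read [C3 read from I: others=['C2=M'] -> C3=S, others downsized to S] -> [I,I,S,S]
  -> First S state at op 3; remaining ops need not be traced.

Answer: 3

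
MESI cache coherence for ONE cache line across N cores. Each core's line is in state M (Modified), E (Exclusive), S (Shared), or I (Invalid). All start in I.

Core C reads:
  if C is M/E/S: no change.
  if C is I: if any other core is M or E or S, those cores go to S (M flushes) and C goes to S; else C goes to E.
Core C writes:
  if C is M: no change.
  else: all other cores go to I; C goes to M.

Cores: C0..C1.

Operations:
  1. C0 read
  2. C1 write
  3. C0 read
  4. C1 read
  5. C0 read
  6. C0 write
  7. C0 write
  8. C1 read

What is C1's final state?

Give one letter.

Answer: S

Derivation:
Op 1: C0 read [C0 read from I: no other sharers -> C0=E (exclusive)] -> [E,I]
Op 2: C1 write [C1 write: invalidate ['C0=E'] -> C1=M] -> [I,M]
Op 3: C0 read [C0 read from I: others=['C1=M'] -> C0=S, others downsized to S] -> [S,S]
Op 4: C1 read [C1 read: already in S, no change] -> [S,S]
Op 5: C0 read [C0 read: already in S, no change] -> [S,S]
Op 6: C0 write [C0 write: invalidate ['C1=S'] -> C0=M] -> [M,I]
Op 7: C0 write [C0 write: already M (modified), no change] -> [M,I]
Op 8: C1 read [C1 read from I: others=['C0=M'] -> C1=S, others downsized to S] -> [S,S]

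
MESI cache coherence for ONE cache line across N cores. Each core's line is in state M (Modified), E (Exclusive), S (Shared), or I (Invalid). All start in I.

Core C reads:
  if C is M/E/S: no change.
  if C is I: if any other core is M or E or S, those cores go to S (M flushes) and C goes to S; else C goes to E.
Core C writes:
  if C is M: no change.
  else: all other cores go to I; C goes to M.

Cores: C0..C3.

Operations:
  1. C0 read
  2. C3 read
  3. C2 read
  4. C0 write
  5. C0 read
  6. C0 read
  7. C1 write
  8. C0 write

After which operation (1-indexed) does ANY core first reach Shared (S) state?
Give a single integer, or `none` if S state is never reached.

Op 1: C0 read [C0 read from I: no other sharers -> C0=E (exclusive)] -> [E,I,I,I]
Op 2: C3 read [C3 read from I: others=['C0=E'] -> C3=S, others downsized to S] -> [S,I,I,S]
  -> First S state at op 2; remaining ops need not be traced.

Answer: 2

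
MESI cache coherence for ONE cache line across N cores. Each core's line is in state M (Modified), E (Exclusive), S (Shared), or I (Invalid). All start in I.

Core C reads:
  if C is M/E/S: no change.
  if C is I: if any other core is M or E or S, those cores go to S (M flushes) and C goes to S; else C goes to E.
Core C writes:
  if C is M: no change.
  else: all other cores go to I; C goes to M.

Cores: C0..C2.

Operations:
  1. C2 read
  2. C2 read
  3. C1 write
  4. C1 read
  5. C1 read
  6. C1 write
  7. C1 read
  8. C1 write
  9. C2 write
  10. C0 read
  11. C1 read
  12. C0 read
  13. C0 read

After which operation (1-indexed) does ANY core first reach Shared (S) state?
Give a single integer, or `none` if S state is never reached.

Op 1: C2 read [C2 read from I: no other sharers -> C2=E (exclusive)] -> [I,I,E]
Op 2: C2 read [C2 read: already in E, no change] -> [I,I,E]
Op 3: C1 write [C1 write: invalidate ['C2=E'] -> C1=M] -> [I,M,I]
Op 4: C1 read [C1 read: already in M, no change] -> [I,M,I]
Op 5: C1 read [C1 read: already in M, no change] -> [I,M,I]
Op 6: C1 write [C1 write: already M (modified), no change] -> [I,M,I]
Op 7: C1 read [C1 read: already in M, no change] -> [I,M,I]
Op 8: C1 write [C1 write: already M (modified), no change] -> [I,M,I]
Op 9: C2 write [C2 write: invalidate ['C1=M'] -> C2=M] -> [I,I,M]
Op 10: C0 read [C0 read from I: others=['C2=M'] -> C0=S, others downsized to S] -> [S,I,S]
  -> First S state at op 10; remaining ops need not be traced.

Answer: 10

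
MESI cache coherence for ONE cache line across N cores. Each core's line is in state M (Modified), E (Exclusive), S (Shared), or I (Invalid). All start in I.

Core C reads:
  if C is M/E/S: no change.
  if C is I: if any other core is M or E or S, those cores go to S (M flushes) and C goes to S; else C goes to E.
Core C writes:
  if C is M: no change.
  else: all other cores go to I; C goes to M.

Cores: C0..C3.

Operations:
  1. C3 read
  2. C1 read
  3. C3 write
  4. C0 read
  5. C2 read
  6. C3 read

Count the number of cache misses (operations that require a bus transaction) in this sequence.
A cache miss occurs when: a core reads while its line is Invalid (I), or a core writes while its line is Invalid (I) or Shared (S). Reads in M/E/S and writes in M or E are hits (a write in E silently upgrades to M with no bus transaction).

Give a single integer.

Answer: 5

Derivation:
Op 1: C3 read [C3 read from I: no other sharers -> C3=E (exclusive)] -> [I,I,I,E] [MISS #1: read from I]
Op 2: C1 read [C1 read from I: others=['C3=E'] -> C1=S, others downsized to S] -> [I,S,I,S] [MISS #2: read from I]
Op 3: C3 write [C3 write: invalidate ['C1=S'] -> C3=M] -> [I,I,I,M] [MISS #3: write from S]
Op 4: C0 read [C0 read from I: others=['C3=M'] -> C0=S, others downsized to S] -> [S,I,I,S] [MISS #4: read from I]
Op 5: C2 read [C2 read from I: others=['C0=S', 'C3=S'] -> C2=S, others downsized to S] -> [S,I,S,S] [MISS #5: read from I]
Op 6: C3 read [C3 read: already in S, no change] -> [S,I,S,S] [hit: read from S]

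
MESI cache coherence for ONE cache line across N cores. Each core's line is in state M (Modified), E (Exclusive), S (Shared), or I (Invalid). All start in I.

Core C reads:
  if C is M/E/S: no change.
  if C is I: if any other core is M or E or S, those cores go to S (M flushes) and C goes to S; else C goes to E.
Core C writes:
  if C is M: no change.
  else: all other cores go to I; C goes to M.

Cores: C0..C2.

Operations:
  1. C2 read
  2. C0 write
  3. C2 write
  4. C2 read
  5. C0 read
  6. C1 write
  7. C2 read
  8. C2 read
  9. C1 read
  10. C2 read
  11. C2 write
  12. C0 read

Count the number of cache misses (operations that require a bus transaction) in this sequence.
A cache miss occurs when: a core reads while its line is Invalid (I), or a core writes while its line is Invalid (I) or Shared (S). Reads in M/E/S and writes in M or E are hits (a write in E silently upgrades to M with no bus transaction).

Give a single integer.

Op 1: C2 read [C2 read from I: no other sharers -> C2=E (exclusive)] -> [I,I,E] [MISS #1: read from I]
Op 2: C0 write [C0 write: invalidate ['C2=E'] -> C0=M] -> [M,I,I] [MISS #2: write from I]
Op 3: C2 write [C2 write: invalidate ['C0=M'] -> C2=M] -> [I,I,M] [MISS #3: write from I]
Op 4: C2 read [C2 read: already in M, no change] -> [I,I,M] [hit: read from M]
Op 5: C0 read [C0 read from I: others=['C2=M'] -> C0=S, others downsized to S] -> [S,I,S] [MISS #4: read from I]
Op 6: C1 write [C1 write: invalidate ['C0=S', 'C2=S'] -> C1=M] -> [I,M,I] [MISS #5: write from I]
Op 7: C2 read [C2 read from I: others=['C1=M'] -> C2=S, others downsized to S] -> [I,S,S] [MISS #6: read from I]
Op 8: C2 read [C2 read: already in S, no change] -> [I,S,S] [hit: read from S]
Op 9: C1 read [C1 read: already in S, no change] -> [I,S,S] [hit: read from S]
Op 10: C2 read [C2 read: already in S, no change] -> [I,S,S] [hit: read from S]
Op 11: C2 write [C2 write: invalidate ['C1=S'] -> C2=M] -> [I,I,M] [MISS #7: write from S]
Op 12: C0 read [C0 read from I: others=['C2=M'] -> C0=S, others downsized to S] -> [S,I,S] [MISS #8: read from I]

Answer: 8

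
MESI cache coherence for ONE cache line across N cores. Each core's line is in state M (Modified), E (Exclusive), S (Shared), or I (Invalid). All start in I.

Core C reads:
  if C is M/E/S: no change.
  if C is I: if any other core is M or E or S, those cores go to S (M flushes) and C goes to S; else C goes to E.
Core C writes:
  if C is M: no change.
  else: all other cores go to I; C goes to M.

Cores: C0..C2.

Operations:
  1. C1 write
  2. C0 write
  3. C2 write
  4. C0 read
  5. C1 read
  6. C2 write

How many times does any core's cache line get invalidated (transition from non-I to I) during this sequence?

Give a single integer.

Answer: 4

Derivation:
Op 1: C1 write [C1 write: invalidate none -> C1=M] -> [I,M,I] (invalidations this op: 0; running total: 0)
Op 2: C0 write [C0 write: invalidate ['C1=M'] -> C0=M] -> [M,I,I] (invalidations this op: 1; running total: 1)
Op 3: C2 write [C2 write: invalidate ['C0=M'] -> C2=M] -> [I,I,M] (invalidations this op: 1; running total: 2)
Op 4: C0 read [C0 read from I: others=['C2=M'] -> C0=S, others downsized to S] -> [S,I,S] (invalidations this op: 0; running total: 2)
Op 5: C1 read [C1 read from I: others=['C0=S', 'C2=S'] -> C1=S, others downsized to S] -> [S,S,S] (invalidations this op: 0; running total: 2)
Op 6: C2 write [C2 write: invalidate ['C0=S', 'C1=S'] -> C2=M] -> [I,I,M] (invalidations this op: 2; running total: 4)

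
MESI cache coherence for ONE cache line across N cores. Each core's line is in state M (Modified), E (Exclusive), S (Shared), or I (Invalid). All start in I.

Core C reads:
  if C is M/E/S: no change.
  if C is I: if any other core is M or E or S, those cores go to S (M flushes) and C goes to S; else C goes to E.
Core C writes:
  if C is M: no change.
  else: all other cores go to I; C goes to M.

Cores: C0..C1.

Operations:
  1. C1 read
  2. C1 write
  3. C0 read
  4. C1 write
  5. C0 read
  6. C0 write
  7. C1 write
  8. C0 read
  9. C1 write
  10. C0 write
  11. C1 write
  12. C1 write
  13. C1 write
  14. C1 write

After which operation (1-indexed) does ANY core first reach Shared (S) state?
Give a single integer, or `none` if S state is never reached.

Answer: 3

Derivation:
Op 1: C1 read [C1 read from I: no other sharers -> C1=E (exclusive)] -> [I,E]
Op 2: C1 write [C1 write: invalidate none -> C1=M] -> [I,M]
Op 3: C0 read [C0 read from I: others=['C1=M'] -> C0=S, others downsized to S] -> [S,S]
  -> First S state at op 3; remaining ops need not be traced.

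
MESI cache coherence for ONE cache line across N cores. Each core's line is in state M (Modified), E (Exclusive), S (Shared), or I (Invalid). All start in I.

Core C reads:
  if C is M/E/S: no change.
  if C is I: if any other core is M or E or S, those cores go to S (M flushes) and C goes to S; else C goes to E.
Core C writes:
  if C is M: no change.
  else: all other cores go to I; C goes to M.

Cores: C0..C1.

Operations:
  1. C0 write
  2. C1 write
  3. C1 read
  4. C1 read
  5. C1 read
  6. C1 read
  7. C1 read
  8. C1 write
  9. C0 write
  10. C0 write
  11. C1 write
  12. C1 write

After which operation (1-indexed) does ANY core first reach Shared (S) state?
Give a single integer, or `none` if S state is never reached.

Op 1: C0 write [C0 write: invalidate none -> C0=M] -> [M,I]
Op 2: C1 write [C1 write: invalidate ['C0=M'] -> C1=M] -> [I,M]
Op 3: C1 read [C1 read: already in M, no change] -> [I,M]
Op 4: C1 read [C1 read: already in M, no change] -> [I,M]
Op 5: C1 read [C1 read: already in M, no change] -> [I,M]
Op 6: C1 read [C1 read: already in M, no change] -> [I,M]
Op 7: C1 read [C1 read: already in M, no change] -> [I,M]
Op 8: C1 write [C1 write: already M (modified), no change] -> [I,M]
Op 9: C0 write [C0 write: invalidate ['C1=M'] -> C0=M] -> [M,I]
Op 10: C0 write [C0 write: already M (modified), no change] -> [M,I]
Op 11: C1 write [C1 write: invalidate ['C0=M'] -> C1=M] -> [I,M]
Op 12: C1 write [C1 write: already M (modified), no change] -> [I,M]
S state never reached in this sequence.

Answer: none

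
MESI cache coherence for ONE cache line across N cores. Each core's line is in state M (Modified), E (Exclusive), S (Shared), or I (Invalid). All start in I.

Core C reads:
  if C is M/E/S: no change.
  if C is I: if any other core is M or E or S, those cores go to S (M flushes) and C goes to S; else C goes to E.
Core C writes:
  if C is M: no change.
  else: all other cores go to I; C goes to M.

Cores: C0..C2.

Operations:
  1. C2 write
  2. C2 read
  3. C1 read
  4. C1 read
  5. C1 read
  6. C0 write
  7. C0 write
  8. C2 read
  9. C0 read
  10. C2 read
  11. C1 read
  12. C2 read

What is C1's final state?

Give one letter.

Op 1: C2 write [C2 write: invalidate none -> C2=M] -> [I,I,M]
Op 2: C2 read [C2 read: already in M, no change] -> [I,I,M]
Op 3: C1 read [C1 read from I: others=['C2=M'] -> C1=S, others downsized to S] -> [I,S,S]
Op 4: C1 read [C1 read: already in S, no change] -> [I,S,S]
Op 5: C1 read [C1 read: already in S, no change] -> [I,S,S]
Op 6: C0 write [C0 write: invalidate ['C1=S', 'C2=S'] -> C0=M] -> [M,I,I]
Op 7: C0 write [C0 write: already M (modified), no change] -> [M,I,I]
Op 8: C2 read [C2 read from I: others=['C0=M'] -> C2=S, others downsized to S] -> [S,I,S]
Op 9: C0 read [C0 read: already in S, no change] -> [S,I,S]
Op 10: C2 read [C2 read: already in S, no change] -> [S,I,S]
Op 11: C1 read [C1 read from I: others=['C0=S', 'C2=S'] -> C1=S, others downsized to S] -> [S,S,S]
Op 12: C2 read [C2 read: already in S, no change] -> [S,S,S]

Answer: S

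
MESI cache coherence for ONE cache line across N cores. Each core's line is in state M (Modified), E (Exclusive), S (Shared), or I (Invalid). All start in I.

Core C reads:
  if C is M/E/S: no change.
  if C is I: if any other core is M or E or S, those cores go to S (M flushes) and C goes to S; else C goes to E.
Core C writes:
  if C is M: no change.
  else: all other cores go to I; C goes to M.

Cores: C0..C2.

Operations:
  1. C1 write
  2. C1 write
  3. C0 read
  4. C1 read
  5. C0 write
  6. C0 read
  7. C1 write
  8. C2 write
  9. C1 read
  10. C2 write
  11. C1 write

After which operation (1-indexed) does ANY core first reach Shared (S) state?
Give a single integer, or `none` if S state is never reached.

Answer: 3

Derivation:
Op 1: C1 write [C1 write: invalidate none -> C1=M] -> [I,M,I]
Op 2: C1 write [C1 write: already M (modified), no change] -> [I,M,I]
Op 3: C0 read [C0 read from I: others=['C1=M'] -> C0=S, others downsized to S] -> [S,S,I]
  -> First S state at op 3; remaining ops need not be traced.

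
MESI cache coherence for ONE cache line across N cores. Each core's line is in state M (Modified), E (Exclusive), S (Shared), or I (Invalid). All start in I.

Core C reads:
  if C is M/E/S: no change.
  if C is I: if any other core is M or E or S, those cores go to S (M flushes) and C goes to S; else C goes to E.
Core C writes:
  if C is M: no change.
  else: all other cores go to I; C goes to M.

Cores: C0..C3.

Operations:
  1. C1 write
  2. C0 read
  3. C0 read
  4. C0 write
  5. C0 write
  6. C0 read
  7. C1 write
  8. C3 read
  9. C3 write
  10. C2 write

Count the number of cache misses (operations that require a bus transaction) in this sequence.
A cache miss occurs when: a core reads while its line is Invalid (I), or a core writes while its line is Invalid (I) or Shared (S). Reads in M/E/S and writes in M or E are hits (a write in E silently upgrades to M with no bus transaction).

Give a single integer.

Op 1: C1 write [C1 write: invalidate none -> C1=M] -> [I,M,I,I] [MISS #1: write from I]
Op 2: C0 read [C0 read from I: others=['C1=M'] -> C0=S, others downsized to S] -> [S,S,I,I] [MISS #2: read from I]
Op 3: C0 read [C0 read: already in S, no change] -> [S,S,I,I] [hit: read from S]
Op 4: C0 write [C0 write: invalidate ['C1=S'] -> C0=M] -> [M,I,I,I] [MISS #3: write from S]
Op 5: C0 write [C0 write: already M (modified), no change] -> [M,I,I,I] [hit: write from M]
Op 6: C0 read [C0 read: already in M, no change] -> [M,I,I,I] [hit: read from M]
Op 7: C1 write [C1 write: invalidate ['C0=M'] -> C1=M] -> [I,M,I,I] [MISS #4: write from I]
Op 8: C3 read [C3 read from I: others=['C1=M'] -> C3=S, others downsized to S] -> [I,S,I,S] [MISS #5: read from I]
Op 9: C3 write [C3 write: invalidate ['C1=S'] -> C3=M] -> [I,I,I,M] [MISS #6: write from S]
Op 10: C2 write [C2 write: invalidate ['C3=M'] -> C2=M] -> [I,I,M,I] [MISS #7: write from I]

Answer: 7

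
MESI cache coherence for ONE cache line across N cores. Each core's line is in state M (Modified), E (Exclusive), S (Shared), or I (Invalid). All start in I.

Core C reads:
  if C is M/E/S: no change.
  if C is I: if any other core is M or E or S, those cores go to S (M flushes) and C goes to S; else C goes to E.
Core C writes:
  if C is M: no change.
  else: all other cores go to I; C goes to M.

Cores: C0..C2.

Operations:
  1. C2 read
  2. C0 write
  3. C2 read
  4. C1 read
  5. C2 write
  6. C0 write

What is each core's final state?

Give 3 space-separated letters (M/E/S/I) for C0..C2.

Answer: M I I

Derivation:
Op 1: C2 read [C2 read from I: no other sharers -> C2=E (exclusive)] -> [I,I,E]
Op 2: C0 write [C0 write: invalidate ['C2=E'] -> C0=M] -> [M,I,I]
Op 3: C2 read [C2 read from I: others=['C0=M'] -> C2=S, others downsized to S] -> [S,I,S]
Op 4: C1 read [C1 read from I: others=['C0=S', 'C2=S'] -> C1=S, others downsized to S] -> [S,S,S]
Op 5: C2 write [C2 write: invalidate ['C0=S', 'C1=S'] -> C2=M] -> [I,I,M]
Op 6: C0 write [C0 write: invalidate ['C2=M'] -> C0=M] -> [M,I,I]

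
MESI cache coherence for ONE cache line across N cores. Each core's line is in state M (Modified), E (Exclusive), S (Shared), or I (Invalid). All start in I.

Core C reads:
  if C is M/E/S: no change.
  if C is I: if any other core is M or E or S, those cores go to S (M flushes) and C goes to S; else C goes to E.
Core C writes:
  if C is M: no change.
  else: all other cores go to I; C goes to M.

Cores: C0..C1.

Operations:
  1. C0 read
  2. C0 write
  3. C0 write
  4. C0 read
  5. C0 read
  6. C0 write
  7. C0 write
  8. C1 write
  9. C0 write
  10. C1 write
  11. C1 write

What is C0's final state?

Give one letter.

Op 1: C0 read [C0 read from I: no other sharers -> C0=E (exclusive)] -> [E,I]
Op 2: C0 write [C0 write: invalidate none -> C0=M] -> [M,I]
Op 3: C0 write [C0 write: already M (modified), no change] -> [M,I]
Op 4: C0 read [C0 read: already in M, no change] -> [M,I]
Op 5: C0 read [C0 read: already in M, no change] -> [M,I]
Op 6: C0 write [C0 write: already M (modified), no change] -> [M,I]
Op 7: C0 write [C0 write: already M (modified), no change] -> [M,I]
Op 8: C1 write [C1 write: invalidate ['C0=M'] -> C1=M] -> [I,M]
Op 9: C0 write [C0 write: invalidate ['C1=M'] -> C0=M] -> [M,I]
Op 10: C1 write [C1 write: invalidate ['C0=M'] -> C1=M] -> [I,M]
Op 11: C1 write [C1 write: already M (modified), no change] -> [I,M]

Answer: I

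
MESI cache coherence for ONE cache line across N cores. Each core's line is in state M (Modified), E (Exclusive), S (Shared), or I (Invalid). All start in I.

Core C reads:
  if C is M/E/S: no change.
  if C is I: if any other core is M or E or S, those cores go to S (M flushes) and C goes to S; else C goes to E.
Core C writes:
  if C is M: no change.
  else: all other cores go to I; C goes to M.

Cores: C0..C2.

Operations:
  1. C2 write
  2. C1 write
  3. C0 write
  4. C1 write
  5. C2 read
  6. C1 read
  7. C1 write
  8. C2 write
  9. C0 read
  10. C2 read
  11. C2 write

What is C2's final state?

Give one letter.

Op 1: C2 write [C2 write: invalidate none -> C2=M] -> [I,I,M]
Op 2: C1 write [C1 write: invalidate ['C2=M'] -> C1=M] -> [I,M,I]
Op 3: C0 write [C0 write: invalidate ['C1=M'] -> C0=M] -> [M,I,I]
Op 4: C1 write [C1 write: invalidate ['C0=M'] -> C1=M] -> [I,M,I]
Op 5: C2 read [C2 read from I: others=['C1=M'] -> C2=S, others downsized to S] -> [I,S,S]
Op 6: C1 read [C1 read: already in S, no change] -> [I,S,S]
Op 7: C1 write [C1 write: invalidate ['C2=S'] -> C1=M] -> [I,M,I]
Op 8: C2 write [C2 write: invalidate ['C1=M'] -> C2=M] -> [I,I,M]
Op 9: C0 read [C0 read from I: others=['C2=M'] -> C0=S, others downsized to S] -> [S,I,S]
Op 10: C2 read [C2 read: already in S, no change] -> [S,I,S]
Op 11: C2 write [C2 write: invalidate ['C0=S'] -> C2=M] -> [I,I,M]

Answer: M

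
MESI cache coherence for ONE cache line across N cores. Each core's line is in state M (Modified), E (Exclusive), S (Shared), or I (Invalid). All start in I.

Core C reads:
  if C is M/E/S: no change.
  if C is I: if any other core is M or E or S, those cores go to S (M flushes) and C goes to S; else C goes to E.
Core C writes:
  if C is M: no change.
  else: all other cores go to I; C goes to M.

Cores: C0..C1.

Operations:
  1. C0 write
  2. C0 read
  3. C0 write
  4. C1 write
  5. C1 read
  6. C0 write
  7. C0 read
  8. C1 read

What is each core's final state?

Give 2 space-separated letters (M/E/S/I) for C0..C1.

Op 1: C0 write [C0 write: invalidate none -> C0=M] -> [M,I]
Op 2: C0 read [C0 read: already in M, no change] -> [M,I]
Op 3: C0 write [C0 write: already M (modified), no change] -> [M,I]
Op 4: C1 write [C1 write: invalidate ['C0=M'] -> C1=M] -> [I,M]
Op 5: C1 read [C1 read: already in M, no change] -> [I,M]
Op 6: C0 write [C0 write: invalidate ['C1=M'] -> C0=M] -> [M,I]
Op 7: C0 read [C0 read: already in M, no change] -> [M,I]
Op 8: C1 read [C1 read from I: others=['C0=M'] -> C1=S, others downsized to S] -> [S,S]

Answer: S S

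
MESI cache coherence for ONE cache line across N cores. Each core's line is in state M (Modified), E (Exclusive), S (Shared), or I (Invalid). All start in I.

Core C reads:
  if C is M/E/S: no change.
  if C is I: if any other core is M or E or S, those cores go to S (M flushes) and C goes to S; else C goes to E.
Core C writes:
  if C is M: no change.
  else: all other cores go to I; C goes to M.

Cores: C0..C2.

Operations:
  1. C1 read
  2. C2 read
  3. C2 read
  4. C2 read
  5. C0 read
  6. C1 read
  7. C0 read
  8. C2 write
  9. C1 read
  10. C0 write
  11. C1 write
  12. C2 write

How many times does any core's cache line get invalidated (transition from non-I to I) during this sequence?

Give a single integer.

Answer: 6

Derivation:
Op 1: C1 read [C1 read from I: no other sharers -> C1=E (exclusive)] -> [I,E,I] (invalidations this op: 0; running total: 0)
Op 2: C2 read [C2 read from I: others=['C1=E'] -> C2=S, others downsized to S] -> [I,S,S] (invalidations this op: 0; running total: 0)
Op 3: C2 read [C2 read: already in S, no change] -> [I,S,S] (invalidations this op: 0; running total: 0)
Op 4: C2 read [C2 read: already in S, no change] -> [I,S,S] (invalidations this op: 0; running total: 0)
Op 5: C0 read [C0 read from I: others=['C1=S', 'C2=S'] -> C0=S, others downsized to S] -> [S,S,S] (invalidations this op: 0; running total: 0)
Op 6: C1 read [C1 read: already in S, no change] -> [S,S,S] (invalidations this op: 0; running total: 0)
Op 7: C0 read [C0 read: already in S, no change] -> [S,S,S] (invalidations this op: 0; running total: 0)
Op 8: C2 write [C2 write: invalidate ['C0=S', 'C1=S'] -> C2=M] -> [I,I,M] (invalidations this op: 2; running total: 2)
Op 9: C1 read [C1 read from I: others=['C2=M'] -> C1=S, others downsized to S] -> [I,S,S] (invalidations this op: 0; running total: 2)
Op 10: C0 write [C0 write: invalidate ['C1=S', 'C2=S'] -> C0=M] -> [M,I,I] (invalidations this op: 2; running total: 4)
Op 11: C1 write [C1 write: invalidate ['C0=M'] -> C1=M] -> [I,M,I] (invalidations this op: 1; running total: 5)
Op 12: C2 write [C2 write: invalidate ['C1=M'] -> C2=M] -> [I,I,M] (invalidations this op: 1; running total: 6)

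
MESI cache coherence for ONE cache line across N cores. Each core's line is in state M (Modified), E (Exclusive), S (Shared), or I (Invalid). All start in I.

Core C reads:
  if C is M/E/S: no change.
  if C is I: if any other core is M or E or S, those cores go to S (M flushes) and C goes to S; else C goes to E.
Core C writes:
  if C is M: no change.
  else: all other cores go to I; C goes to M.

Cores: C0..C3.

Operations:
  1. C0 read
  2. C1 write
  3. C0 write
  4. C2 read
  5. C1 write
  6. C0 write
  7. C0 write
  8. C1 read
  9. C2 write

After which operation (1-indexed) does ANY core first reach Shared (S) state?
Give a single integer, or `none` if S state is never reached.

Answer: 4

Derivation:
Op 1: C0 read [C0 read from I: no other sharers -> C0=E (exclusive)] -> [E,I,I,I]
Op 2: C1 write [C1 write: invalidate ['C0=E'] -> C1=M] -> [I,M,I,I]
Op 3: C0 write [C0 write: invalidate ['C1=M'] -> C0=M] -> [M,I,I,I]
Op 4: C2 read [C2 read from I: others=['C0=M'] -> C2=S, others downsized to S] -> [S,I,S,I]
  -> First S state at op 4; remaining ops need not be traced.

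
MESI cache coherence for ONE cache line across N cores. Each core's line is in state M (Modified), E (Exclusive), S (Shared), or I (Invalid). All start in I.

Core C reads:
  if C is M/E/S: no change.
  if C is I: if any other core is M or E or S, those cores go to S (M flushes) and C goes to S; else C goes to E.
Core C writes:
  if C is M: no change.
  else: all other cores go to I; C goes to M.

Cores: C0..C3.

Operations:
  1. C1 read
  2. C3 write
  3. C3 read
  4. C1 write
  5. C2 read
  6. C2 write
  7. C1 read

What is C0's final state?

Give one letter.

Op 1: C1 read [C1 read from I: no other sharers -> C1=E (exclusive)] -> [I,E,I,I]
Op 2: C3 write [C3 write: invalidate ['C1=E'] -> C3=M] -> [I,I,I,M]
Op 3: C3 read [C3 read: already in M, no change] -> [I,I,I,M]
Op 4: C1 write [C1 write: invalidate ['C3=M'] -> C1=M] -> [I,M,I,I]
Op 5: C2 read [C2 read from I: others=['C1=M'] -> C2=S, others downsized to S] -> [I,S,S,I]
Op 6: C2 write [C2 write: invalidate ['C1=S'] -> C2=M] -> [I,I,M,I]
Op 7: C1 read [C1 read from I: others=['C2=M'] -> C1=S, others downsized to S] -> [I,S,S,I]

Answer: I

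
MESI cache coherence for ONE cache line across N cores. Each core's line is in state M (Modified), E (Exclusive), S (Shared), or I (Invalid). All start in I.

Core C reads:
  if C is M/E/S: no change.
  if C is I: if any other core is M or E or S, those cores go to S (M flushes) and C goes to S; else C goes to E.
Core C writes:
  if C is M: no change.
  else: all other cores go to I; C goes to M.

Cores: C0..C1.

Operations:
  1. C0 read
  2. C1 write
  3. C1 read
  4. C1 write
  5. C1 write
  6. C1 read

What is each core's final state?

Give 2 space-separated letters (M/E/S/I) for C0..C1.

Op 1: C0 read [C0 read from I: no other sharers -> C0=E (exclusive)] -> [E,I]
Op 2: C1 write [C1 write: invalidate ['C0=E'] -> C1=M] -> [I,M]
Op 3: C1 read [C1 read: already in M, no change] -> [I,M]
Op 4: C1 write [C1 write: already M (modified), no change] -> [I,M]
Op 5: C1 write [C1 write: already M (modified), no change] -> [I,M]
Op 6: C1 read [C1 read: already in M, no change] -> [I,M]

Answer: I M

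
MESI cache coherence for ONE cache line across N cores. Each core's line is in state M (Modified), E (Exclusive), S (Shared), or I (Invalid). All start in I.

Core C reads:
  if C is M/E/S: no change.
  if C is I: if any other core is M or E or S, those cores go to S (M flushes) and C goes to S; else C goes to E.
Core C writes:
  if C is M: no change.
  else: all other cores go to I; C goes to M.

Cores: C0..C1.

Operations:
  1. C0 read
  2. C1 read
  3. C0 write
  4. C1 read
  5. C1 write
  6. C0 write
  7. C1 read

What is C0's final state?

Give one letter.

Op 1: C0 read [C0 read from I: no other sharers -> C0=E (exclusive)] -> [E,I]
Op 2: C1 read [C1 read from I: others=['C0=E'] -> C1=S, others downsized to S] -> [S,S]
Op 3: C0 write [C0 write: invalidate ['C1=S'] -> C0=M] -> [M,I]
Op 4: C1 read [C1 read from I: others=['C0=M'] -> C1=S, others downsized to S] -> [S,S]
Op 5: C1 write [C1 write: invalidate ['C0=S'] -> C1=M] -> [I,M]
Op 6: C0 write [C0 write: invalidate ['C1=M'] -> C0=M] -> [M,I]
Op 7: C1 read [C1 read from I: others=['C0=M'] -> C1=S, others downsized to S] -> [S,S]

Answer: S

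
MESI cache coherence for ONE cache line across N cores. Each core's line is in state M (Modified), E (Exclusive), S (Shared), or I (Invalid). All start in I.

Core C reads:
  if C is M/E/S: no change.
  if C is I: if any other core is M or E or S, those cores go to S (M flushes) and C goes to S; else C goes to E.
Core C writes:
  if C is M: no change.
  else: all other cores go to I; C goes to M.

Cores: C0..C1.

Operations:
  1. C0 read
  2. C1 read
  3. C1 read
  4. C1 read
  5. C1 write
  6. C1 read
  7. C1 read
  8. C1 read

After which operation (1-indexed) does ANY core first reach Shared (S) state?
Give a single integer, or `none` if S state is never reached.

Op 1: C0 read [C0 read from I: no other sharers -> C0=E (exclusive)] -> [E,I]
Op 2: C1 read [C1 read from I: others=['C0=E'] -> C1=S, others downsized to S] -> [S,S]
  -> First S state at op 2; remaining ops need not be traced.

Answer: 2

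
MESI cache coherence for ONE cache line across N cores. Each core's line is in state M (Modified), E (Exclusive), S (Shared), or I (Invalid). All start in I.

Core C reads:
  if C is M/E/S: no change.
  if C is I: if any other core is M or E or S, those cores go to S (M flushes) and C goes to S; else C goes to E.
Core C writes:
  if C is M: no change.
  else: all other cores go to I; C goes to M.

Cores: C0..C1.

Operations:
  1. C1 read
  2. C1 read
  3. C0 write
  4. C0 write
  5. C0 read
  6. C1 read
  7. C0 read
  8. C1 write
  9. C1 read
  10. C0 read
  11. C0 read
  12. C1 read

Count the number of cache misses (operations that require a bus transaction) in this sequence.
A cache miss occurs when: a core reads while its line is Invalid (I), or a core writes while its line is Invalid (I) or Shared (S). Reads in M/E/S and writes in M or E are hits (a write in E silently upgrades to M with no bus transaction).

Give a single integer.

Op 1: C1 read [C1 read from I: no other sharers -> C1=E (exclusive)] -> [I,E] [MISS #1: read from I]
Op 2: C1 read [C1 read: already in E, no change] -> [I,E] [hit: read from E]
Op 3: C0 write [C0 write: invalidate ['C1=E'] -> C0=M] -> [M,I] [MISS #2: write from I]
Op 4: C0 write [C0 write: already M (modified), no change] -> [M,I] [hit: write from M]
Op 5: C0 read [C0 read: already in M, no change] -> [M,I] [hit: read from M]
Op 6: C1 read [C1 read from I: others=['C0=M'] -> C1=S, others downsized to S] -> [S,S] [MISS #3: read from I]
Op 7: C0 read [C0 read: already in S, no change] -> [S,S] [hit: read from S]
Op 8: C1 write [C1 write: invalidate ['C0=S'] -> C1=M] -> [I,M] [MISS #4: write from S]
Op 9: C1 read [C1 read: already in M, no change] -> [I,M] [hit: read from M]
Op 10: C0 read [C0 read from I: others=['C1=M'] -> C0=S, others downsized to S] -> [S,S] [MISS #5: read from I]
Op 11: C0 read [C0 read: already in S, no change] -> [S,S] [hit: read from S]
Op 12: C1 read [C1 read: already in S, no change] -> [S,S] [hit: read from S]

Answer: 5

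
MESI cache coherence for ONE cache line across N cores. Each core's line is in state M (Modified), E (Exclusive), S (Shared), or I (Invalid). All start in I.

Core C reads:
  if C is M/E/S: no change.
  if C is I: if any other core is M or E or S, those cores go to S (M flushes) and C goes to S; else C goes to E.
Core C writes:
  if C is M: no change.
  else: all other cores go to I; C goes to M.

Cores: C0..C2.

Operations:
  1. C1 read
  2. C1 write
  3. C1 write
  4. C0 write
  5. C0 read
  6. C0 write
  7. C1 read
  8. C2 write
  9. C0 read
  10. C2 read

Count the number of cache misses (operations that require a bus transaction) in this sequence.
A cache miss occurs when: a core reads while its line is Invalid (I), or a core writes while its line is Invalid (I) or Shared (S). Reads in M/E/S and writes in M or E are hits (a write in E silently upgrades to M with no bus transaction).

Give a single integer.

Answer: 5

Derivation:
Op 1: C1 read [C1 read from I: no other sharers -> C1=E (exclusive)] -> [I,E,I] [MISS #1: read from I]
Op 2: C1 write [C1 write: invalidate none -> C1=M] -> [I,M,I] [hit: write from E is a silent E->M upgrade, no bus transaction]
Op 3: C1 write [C1 write: already M (modified), no change] -> [I,M,I] [hit: write from M]
Op 4: C0 write [C0 write: invalidate ['C1=M'] -> C0=M] -> [M,I,I] [MISS #2: write from I]
Op 5: C0 read [C0 read: already in M, no change] -> [M,I,I] [hit: read from M]
Op 6: C0 write [C0 write: already M (modified), no change] -> [M,I,I] [hit: write from M]
Op 7: C1 read [C1 read from I: others=['C0=M'] -> C1=S, others downsized to S] -> [S,S,I] [MISS #3: read from I]
Op 8: C2 write [C2 write: invalidate ['C0=S', 'C1=S'] -> C2=M] -> [I,I,M] [MISS #4: write from I]
Op 9: C0 read [C0 read from I: others=['C2=M'] -> C0=S, others downsized to S] -> [S,I,S] [MISS #5: read from I]
Op 10: C2 read [C2 read: already in S, no change] -> [S,I,S] [hit: read from S]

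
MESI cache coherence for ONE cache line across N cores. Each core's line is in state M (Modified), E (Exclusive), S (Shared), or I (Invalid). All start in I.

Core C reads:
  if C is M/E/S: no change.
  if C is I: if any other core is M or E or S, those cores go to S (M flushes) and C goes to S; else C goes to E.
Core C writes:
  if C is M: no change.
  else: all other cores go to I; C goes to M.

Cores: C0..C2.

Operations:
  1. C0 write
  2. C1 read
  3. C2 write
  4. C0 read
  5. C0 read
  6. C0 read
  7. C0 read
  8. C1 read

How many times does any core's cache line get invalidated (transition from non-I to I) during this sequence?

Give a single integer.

Op 1: C0 write [C0 write: invalidate none -> C0=M] -> [M,I,I] (invalidations this op: 0; running total: 0)
Op 2: C1 read [C1 read from I: others=['C0=M'] -> C1=S, others downsized to S] -> [S,S,I] (invalidations this op: 0; running total: 0)
Op 3: C2 write [C2 write: invalidate ['C0=S', 'C1=S'] -> C2=M] -> [I,I,M] (invalidations this op: 2; running total: 2)
Op 4: C0 read [C0 read from I: others=['C2=M'] -> C0=S, others downsized to S] -> [S,I,S] (invalidations this op: 0; running total: 2)
Op 5: C0 read [C0 read: already in S, no change] -> [S,I,S] (invalidations this op: 0; running total: 2)
Op 6: C0 read [C0 read: already in S, no change] -> [S,I,S] (invalidations this op: 0; running total: 2)
Op 7: C0 read [C0 read: already in S, no change] -> [S,I,S] (invalidations this op: 0; running total: 2)
Op 8: C1 read [C1 read from I: others=['C0=S', 'C2=S'] -> C1=S, others downsized to S] -> [S,S,S] (invalidations this op: 0; running total: 2)

Answer: 2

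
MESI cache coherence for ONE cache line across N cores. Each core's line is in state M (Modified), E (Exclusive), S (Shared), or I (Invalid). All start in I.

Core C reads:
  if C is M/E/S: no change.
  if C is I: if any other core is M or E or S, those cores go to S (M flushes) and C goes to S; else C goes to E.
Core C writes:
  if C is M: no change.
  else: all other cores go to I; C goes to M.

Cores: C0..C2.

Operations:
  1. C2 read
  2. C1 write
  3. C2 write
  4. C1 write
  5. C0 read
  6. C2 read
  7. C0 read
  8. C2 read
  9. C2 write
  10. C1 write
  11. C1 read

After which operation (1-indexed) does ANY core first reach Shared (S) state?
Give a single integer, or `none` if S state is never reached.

Op 1: C2 read [C2 read from I: no other sharers -> C2=E (exclusive)] -> [I,I,E]
Op 2: C1 write [C1 write: invalidate ['C2=E'] -> C1=M] -> [I,M,I]
Op 3: C2 write [C2 write: invalidate ['C1=M'] -> C2=M] -> [I,I,M]
Op 4: C1 write [C1 write: invalidate ['C2=M'] -> C1=M] -> [I,M,I]
Op 5: C0 read [C0 read from I: others=['C1=M'] -> C0=S, others downsized to S] -> [S,S,I]
  -> First S state at op 5; remaining ops need not be traced.

Answer: 5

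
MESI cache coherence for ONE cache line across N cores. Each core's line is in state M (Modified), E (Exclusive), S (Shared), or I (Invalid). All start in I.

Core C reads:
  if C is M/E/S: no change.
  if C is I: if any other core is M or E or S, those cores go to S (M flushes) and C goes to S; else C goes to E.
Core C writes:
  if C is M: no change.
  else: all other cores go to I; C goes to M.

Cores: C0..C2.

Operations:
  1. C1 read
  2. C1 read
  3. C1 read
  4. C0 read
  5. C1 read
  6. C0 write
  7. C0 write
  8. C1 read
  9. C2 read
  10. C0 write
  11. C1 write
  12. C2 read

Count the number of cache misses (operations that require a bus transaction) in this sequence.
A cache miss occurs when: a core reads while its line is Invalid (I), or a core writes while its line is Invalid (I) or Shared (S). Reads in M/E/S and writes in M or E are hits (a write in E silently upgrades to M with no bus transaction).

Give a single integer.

Op 1: C1 read [C1 read from I: no other sharers -> C1=E (exclusive)] -> [I,E,I] [MISS #1: read from I]
Op 2: C1 read [C1 read: already in E, no change] -> [I,E,I] [hit: read from E]
Op 3: C1 read [C1 read: already in E, no change] -> [I,E,I] [hit: read from E]
Op 4: C0 read [C0 read from I: others=['C1=E'] -> C0=S, others downsized to S] -> [S,S,I] [MISS #2: read from I]
Op 5: C1 read [C1 read: already in S, no change] -> [S,S,I] [hit: read from S]
Op 6: C0 write [C0 write: invalidate ['C1=S'] -> C0=M] -> [M,I,I] [MISS #3: write from S]
Op 7: C0 write [C0 write: already M (modified), no change] -> [M,I,I] [hit: write from M]
Op 8: C1 read [C1 read from I: others=['C0=M'] -> C1=S, others downsized to S] -> [S,S,I] [MISS #4: read from I]
Op 9: C2 read [C2 read from I: others=['C0=S', 'C1=S'] -> C2=S, others downsized to S] -> [S,S,S] [MISS #5: read from I]
Op 10: C0 write [C0 write: invalidate ['C1=S', 'C2=S'] -> C0=M] -> [M,I,I] [MISS #6: write from S]
Op 11: C1 write [C1 write: invalidate ['C0=M'] -> C1=M] -> [I,M,I] [MISS #7: write from I]
Op 12: C2 read [C2 read from I: others=['C1=M'] -> C2=S, others downsized to S] -> [I,S,S] [MISS #8: read from I]

Answer: 8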